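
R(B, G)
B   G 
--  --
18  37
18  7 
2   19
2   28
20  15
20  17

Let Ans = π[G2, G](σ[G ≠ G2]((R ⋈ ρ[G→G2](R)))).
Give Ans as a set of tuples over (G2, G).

{(15, 17), (17, 15), (19, 28), (28, 19), (37, 7), (7, 37)}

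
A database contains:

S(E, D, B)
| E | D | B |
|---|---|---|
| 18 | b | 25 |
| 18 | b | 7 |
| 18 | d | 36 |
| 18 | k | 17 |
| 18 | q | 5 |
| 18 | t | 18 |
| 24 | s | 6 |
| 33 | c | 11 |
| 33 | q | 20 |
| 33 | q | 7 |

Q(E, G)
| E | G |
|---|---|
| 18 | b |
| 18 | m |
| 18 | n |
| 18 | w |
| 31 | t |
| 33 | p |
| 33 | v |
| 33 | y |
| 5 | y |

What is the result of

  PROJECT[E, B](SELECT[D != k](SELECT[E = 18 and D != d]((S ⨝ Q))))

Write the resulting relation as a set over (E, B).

{(18, 18), (18, 25), (18, 5), (18, 7)}

Natural join on E: {(18, b, 25, b), (18, b, 25, m), (18, b, 25, n), (18, b, 25, w), (18, b, 7, b), (18, b, 7, m), (18, b, 7, n), (18, b, 7, w), (18, d, 36, b), (18, d, 36, m), (18, d, 36, n), (18, d, 36, w), (18, k, 17, b), (18, k, 17, m), (18, k, 17, n), (18, k, 17, w), (18, q, 5, b), (18, q, 5, m), (18, q, 5, n), (18, q, 5, w), (18, t, 18, b), (18, t, 18, m), (18, t, 18, n), (18, t, 18, w), (33, c, 11, p), (33, c, 11, v), (33, c, 11, y), (33, q, 20, p), (33, q, 20, v), (33, q, 20, y), (33, q, 7, p), (33, q, 7, v), (33, q, 7, y)}
Selection E = 18 and D != d: {(18, b, 25, b), (18, b, 25, m), (18, b, 25, n), (18, b, 25, w), (18, b, 7, b), (18, b, 7, m), (18, b, 7, n), (18, b, 7, w), (18, k, 17, b), (18, k, 17, m), (18, k, 17, n), (18, k, 17, w), (18, q, 5, b), (18, q, 5, m), (18, q, 5, n), (18, q, 5, w), (18, t, 18, b), (18, t, 18, m), (18, t, 18, n), (18, t, 18, w)}
Selection D != k: {(18, b, 25, b), (18, b, 25, m), (18, b, 25, n), (18, b, 25, w), (18, b, 7, b), (18, b, 7, m), (18, b, 7, n), (18, b, 7, w), (18, q, 5, b), (18, q, 5, m), (18, q, 5, n), (18, q, 5, w), (18, t, 18, b), (18, t, 18, m), (18, t, 18, n), (18, t, 18, w)}
π[E, B]: project onto (E, B) (12 duplicate(s) eliminated) → {(18, 18), (18, 25), (18, 5), (18, 7)}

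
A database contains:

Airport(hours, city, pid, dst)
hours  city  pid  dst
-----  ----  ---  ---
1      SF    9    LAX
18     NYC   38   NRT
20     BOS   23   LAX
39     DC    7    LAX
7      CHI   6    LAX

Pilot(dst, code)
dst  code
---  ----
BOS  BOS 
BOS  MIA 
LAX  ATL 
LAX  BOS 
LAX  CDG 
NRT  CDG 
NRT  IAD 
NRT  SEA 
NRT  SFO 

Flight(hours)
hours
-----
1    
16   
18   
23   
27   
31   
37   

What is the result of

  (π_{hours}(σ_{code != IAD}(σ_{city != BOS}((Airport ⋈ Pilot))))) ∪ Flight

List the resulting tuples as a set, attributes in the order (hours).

Joining Airport and Pilot on dst yields {(1, SF, 9, LAX, ATL), (1, SF, 9, LAX, BOS), (1, SF, 9, LAX, CDG), (18, NYC, 38, NRT, CDG), (18, NYC, 38, NRT, IAD), (18, NYC, 38, NRT, SEA), (18, NYC, 38, NRT, SFO), (20, BOS, 23, LAX, ATL), (20, BOS, 23, LAX, BOS), (20, BOS, 23, LAX, CDG), (39, DC, 7, LAX, ATL), (39, DC, 7, LAX, BOS), (39, DC, 7, LAX, CDG), (7, CHI, 6, LAX, ATL), (7, CHI, 6, LAX, BOS), (7, CHI, 6, LAX, CDG)}.
σ[city != BOS]: keep tuples satisfying city != BOS → {(1, SF, 9, LAX, ATL), (1, SF, 9, LAX, BOS), (1, SF, 9, LAX, CDG), (18, NYC, 38, NRT, CDG), (18, NYC, 38, NRT, IAD), (18, NYC, 38, NRT, SEA), (18, NYC, 38, NRT, SFO), (39, DC, 7, LAX, ATL), (39, DC, 7, LAX, BOS), (39, DC, 7, LAX, CDG), (7, CHI, 6, LAX, ATL), (7, CHI, 6, LAX, BOS), (7, CHI, 6, LAX, CDG)}
σ[code != IAD]: keep tuples satisfying code != IAD → {(1, SF, 9, LAX, ATL), (1, SF, 9, LAX, BOS), (1, SF, 9, LAX, CDG), (18, NYC, 38, NRT, CDG), (18, NYC, 38, NRT, SEA), (18, NYC, 38, NRT, SFO), (39, DC, 7, LAX, ATL), (39, DC, 7, LAX, BOS), (39, DC, 7, LAX, CDG), (7, CHI, 6, LAX, ATL), (7, CHI, 6, LAX, BOS), (7, CHI, 6, LAX, CDG)}
π[hours]: project onto (hours) (8 duplicate(s) eliminated) → {1, 18, 39, 7}
Union: {1, 18, 39, 7} with {1, 16, 18, 23, 27, 31, 37} → {1, 16, 18, 23, 27, 31, 37, 39, 7}

{1, 16, 18, 23, 27, 31, 37, 39, 7}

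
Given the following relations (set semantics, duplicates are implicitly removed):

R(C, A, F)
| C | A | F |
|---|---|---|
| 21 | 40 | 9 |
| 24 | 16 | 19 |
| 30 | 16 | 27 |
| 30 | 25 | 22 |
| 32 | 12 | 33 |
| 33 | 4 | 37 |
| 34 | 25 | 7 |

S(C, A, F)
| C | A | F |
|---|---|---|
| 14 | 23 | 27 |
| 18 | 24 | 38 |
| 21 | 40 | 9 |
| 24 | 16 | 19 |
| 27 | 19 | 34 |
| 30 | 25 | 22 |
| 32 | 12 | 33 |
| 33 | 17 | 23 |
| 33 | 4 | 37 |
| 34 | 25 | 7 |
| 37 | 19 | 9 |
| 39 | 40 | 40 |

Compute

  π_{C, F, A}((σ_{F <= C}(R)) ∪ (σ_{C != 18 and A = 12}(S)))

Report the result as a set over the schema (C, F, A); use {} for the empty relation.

Selection F <= C: {(21, 40, 9), (24, 16, 19), (30, 16, 27), (30, 25, 22), (34, 25, 7)}
Selection C != 18 and A = 12: {(32, 12, 33)}
Union: {(21, 40, 9), (24, 16, 19), (30, 16, 27), (30, 25, 22), (34, 25, 7)} with {(32, 12, 33)} → {(21, 40, 9), (24, 16, 19), (30, 16, 27), (30, 25, 22), (32, 12, 33), (34, 25, 7)}
Projecting to C, F, A: {(21, 9, 40), (24, 19, 16), (30, 22, 25), (30, 27, 16), (32, 33, 12), (34, 7, 25)}

{(21, 9, 40), (24, 19, 16), (30, 22, 25), (30, 27, 16), (32, 33, 12), (34, 7, 25)}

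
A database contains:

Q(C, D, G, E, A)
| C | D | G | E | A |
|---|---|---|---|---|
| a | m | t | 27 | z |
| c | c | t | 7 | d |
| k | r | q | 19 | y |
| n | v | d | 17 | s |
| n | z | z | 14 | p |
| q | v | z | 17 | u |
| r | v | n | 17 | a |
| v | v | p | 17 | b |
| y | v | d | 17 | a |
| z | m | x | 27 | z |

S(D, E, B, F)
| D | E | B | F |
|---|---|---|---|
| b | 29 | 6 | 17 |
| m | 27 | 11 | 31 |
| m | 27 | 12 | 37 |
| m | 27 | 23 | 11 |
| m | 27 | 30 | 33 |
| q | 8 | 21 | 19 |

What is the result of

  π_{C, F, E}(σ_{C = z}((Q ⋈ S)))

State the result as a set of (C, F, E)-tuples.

Q ⋈ S (natural join on D, E): {(a, m, t, 27, z, 11, 31), (a, m, t, 27, z, 12, 37), (a, m, t, 27, z, 23, 11), (a, m, t, 27, z, 30, 33), (z, m, x, 27, z, 11, 31), (z, m, x, 27, z, 12, 37), (z, m, x, 27, z, 23, 11), (z, m, x, 27, z, 30, 33)}
Apply σ_{C = z}; surviving tuples: {(z, m, x, 27, z, 11, 31), (z, m, x, 27, z, 12, 37), (z, m, x, 27, z, 23, 11), (z, m, x, 27, z, 30, 33)}
π[C, F, E]: project onto (C, F, E) → {(z, 11, 27), (z, 31, 27), (z, 33, 27), (z, 37, 27)}

{(z, 11, 27), (z, 31, 27), (z, 33, 27), (z, 37, 27)}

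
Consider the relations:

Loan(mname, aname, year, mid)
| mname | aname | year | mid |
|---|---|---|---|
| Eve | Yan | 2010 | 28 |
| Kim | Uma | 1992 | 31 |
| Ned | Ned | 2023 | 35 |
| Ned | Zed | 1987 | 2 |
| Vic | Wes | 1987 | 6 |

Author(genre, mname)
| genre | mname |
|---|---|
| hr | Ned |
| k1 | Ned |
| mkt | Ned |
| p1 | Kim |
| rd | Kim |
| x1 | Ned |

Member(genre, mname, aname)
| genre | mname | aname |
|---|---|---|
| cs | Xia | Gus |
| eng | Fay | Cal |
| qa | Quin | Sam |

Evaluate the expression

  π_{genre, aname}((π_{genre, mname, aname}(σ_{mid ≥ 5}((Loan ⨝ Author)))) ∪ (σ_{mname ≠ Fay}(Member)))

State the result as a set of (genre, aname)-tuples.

Joining Loan and Author on mname yields {(Kim, Uma, 1992, 31, p1), (Kim, Uma, 1992, 31, rd), (Ned, Ned, 2023, 35, hr), (Ned, Ned, 2023, 35, k1), (Ned, Ned, 2023, 35, mkt), (Ned, Ned, 2023, 35, x1), (Ned, Zed, 1987, 2, hr), (Ned, Zed, 1987, 2, k1), (Ned, Zed, 1987, 2, mkt), (Ned, Zed, 1987, 2, x1)}.
Apply σ_{mid ≥ 5}; surviving tuples: {(Kim, Uma, 1992, 31, p1), (Kim, Uma, 1992, 31, rd), (Ned, Ned, 2023, 35, hr), (Ned, Ned, 2023, 35, k1), (Ned, Ned, 2023, 35, mkt), (Ned, Ned, 2023, 35, x1)}
π_{genre, mname, aname} gives {(hr, Ned, Ned), (k1, Ned, Ned), (mkt, Ned, Ned), (p1, Kim, Uma), (rd, Kim, Uma), (x1, Ned, Ned)}.
Apply σ_{mname ≠ Fay}; surviving tuples: {(cs, Xia, Gus), (qa, Quin, Sam)}
Taking the union: {(cs, Xia, Gus), (hr, Ned, Ned), (k1, Ned, Ned), (mkt, Ned, Ned), (p1, Kim, Uma), (qa, Quin, Sam), (rd, Kim, Uma), (x1, Ned, Ned)}
π_{genre, aname} gives {(cs, Gus), (hr, Ned), (k1, Ned), (mkt, Ned), (p1, Uma), (qa, Sam), (rd, Uma), (x1, Ned)}.

{(cs, Gus), (hr, Ned), (k1, Ned), (mkt, Ned), (p1, Uma), (qa, Sam), (rd, Uma), (x1, Ned)}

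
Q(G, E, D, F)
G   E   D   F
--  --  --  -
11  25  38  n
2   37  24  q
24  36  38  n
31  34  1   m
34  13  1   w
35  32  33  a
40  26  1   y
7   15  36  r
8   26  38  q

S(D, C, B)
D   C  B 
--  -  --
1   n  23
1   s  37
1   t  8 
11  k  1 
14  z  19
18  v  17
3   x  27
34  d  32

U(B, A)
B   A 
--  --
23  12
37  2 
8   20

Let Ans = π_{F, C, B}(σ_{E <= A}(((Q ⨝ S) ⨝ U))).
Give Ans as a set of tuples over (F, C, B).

{(w, t, 8)}

Joining Q and S on D yields {(31, 34, 1, m, n, 23), (31, 34, 1, m, s, 37), (31, 34, 1, m, t, 8), (34, 13, 1, w, n, 23), (34, 13, 1, w, s, 37), (34, 13, 1, w, t, 8), (40, 26, 1, y, n, 23), (40, 26, 1, y, s, 37), (40, 26, 1, y, t, 8)}.
Joining (Q ⨝ S) and U on B yields {(31, 34, 1, m, n, 23, 12), (31, 34, 1, m, s, 37, 2), (31, 34, 1, m, t, 8, 20), (34, 13, 1, w, n, 23, 12), (34, 13, 1, w, s, 37, 2), (34, 13, 1, w, t, 8, 20), (40, 26, 1, y, n, 23, 12), (40, 26, 1, y, s, 37, 2), (40, 26, 1, y, t, 8, 20)}.
Filtering on E <= A leaves {(34, 13, 1, w, t, 8, 20)}.
π[F, C, B]: project onto (F, C, B) → {(w, t, 8)}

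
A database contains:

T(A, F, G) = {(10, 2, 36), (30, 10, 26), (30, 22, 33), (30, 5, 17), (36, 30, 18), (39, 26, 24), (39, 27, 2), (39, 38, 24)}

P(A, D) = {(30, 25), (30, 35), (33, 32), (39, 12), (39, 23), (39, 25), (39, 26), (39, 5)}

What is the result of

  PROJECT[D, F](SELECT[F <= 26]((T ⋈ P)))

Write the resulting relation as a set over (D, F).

{(12, 26), (23, 26), (25, 10), (25, 22), (25, 26), (25, 5), (26, 26), (35, 10), (35, 22), (35, 5), (5, 26)}

Natural join on A: {(30, 10, 26, 25), (30, 10, 26, 35), (30, 22, 33, 25), (30, 22, 33, 35), (30, 5, 17, 25), (30, 5, 17, 35), (39, 26, 24, 12), (39, 26, 24, 23), (39, 26, 24, 25), (39, 26, 24, 26), (39, 26, 24, 5), (39, 27, 2, 12), (39, 27, 2, 23), (39, 27, 2, 25), (39, 27, 2, 26), (39, 27, 2, 5), (39, 38, 24, 12), (39, 38, 24, 23), (39, 38, 24, 25), (39, 38, 24, 26), (39, 38, 24, 5)}
σ[F <= 26]: keep tuples satisfying F <= 26 → {(30, 10, 26, 25), (30, 10, 26, 35), (30, 22, 33, 25), (30, 22, 33, 35), (30, 5, 17, 25), (30, 5, 17, 35), (39, 26, 24, 12), (39, 26, 24, 23), (39, 26, 24, 25), (39, 26, 24, 26), (39, 26, 24, 5)}
π_{D, F} gives {(12, 26), (23, 26), (25, 10), (25, 22), (25, 26), (25, 5), (26, 26), (35, 10), (35, 22), (35, 5), (5, 26)}.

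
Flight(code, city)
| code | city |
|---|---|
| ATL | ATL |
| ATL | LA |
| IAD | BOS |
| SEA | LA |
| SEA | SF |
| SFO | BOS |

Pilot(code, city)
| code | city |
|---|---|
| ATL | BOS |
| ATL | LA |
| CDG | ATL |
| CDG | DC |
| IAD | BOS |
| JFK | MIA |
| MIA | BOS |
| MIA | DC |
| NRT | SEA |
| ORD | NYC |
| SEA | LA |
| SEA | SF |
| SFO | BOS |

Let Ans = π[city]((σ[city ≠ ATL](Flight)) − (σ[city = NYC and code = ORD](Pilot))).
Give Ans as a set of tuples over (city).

{BOS, LA, SF}

Apply σ_{city ≠ ATL}; surviving tuples: {(ATL, LA), (IAD, BOS), (SEA, LA), (SEA, SF), (SFO, BOS)}
Apply σ_{city = NYC and code = ORD}; surviving tuples: {(ORD, NYC)}
Taking the difference: {(ATL, LA), (IAD, BOS), (SEA, LA), (SEA, SF), (SFO, BOS)}
π[city]: project onto (city) (2 duplicate(s) eliminated) → {BOS, LA, SF}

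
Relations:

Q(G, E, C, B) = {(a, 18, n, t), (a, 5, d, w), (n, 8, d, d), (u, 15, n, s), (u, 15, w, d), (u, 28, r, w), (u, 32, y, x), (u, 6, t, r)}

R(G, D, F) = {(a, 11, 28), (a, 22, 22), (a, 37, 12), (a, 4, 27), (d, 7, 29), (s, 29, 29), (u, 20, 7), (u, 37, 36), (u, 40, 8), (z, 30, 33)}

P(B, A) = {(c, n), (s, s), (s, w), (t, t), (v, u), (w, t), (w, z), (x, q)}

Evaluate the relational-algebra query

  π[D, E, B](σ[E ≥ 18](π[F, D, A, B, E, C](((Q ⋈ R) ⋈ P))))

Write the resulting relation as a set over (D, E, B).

{(11, 18, t), (20, 28, w), (20, 32, x), (22, 18, t), (37, 18, t), (37, 28, w), (37, 32, x), (4, 18, t), (40, 28, w), (40, 32, x)}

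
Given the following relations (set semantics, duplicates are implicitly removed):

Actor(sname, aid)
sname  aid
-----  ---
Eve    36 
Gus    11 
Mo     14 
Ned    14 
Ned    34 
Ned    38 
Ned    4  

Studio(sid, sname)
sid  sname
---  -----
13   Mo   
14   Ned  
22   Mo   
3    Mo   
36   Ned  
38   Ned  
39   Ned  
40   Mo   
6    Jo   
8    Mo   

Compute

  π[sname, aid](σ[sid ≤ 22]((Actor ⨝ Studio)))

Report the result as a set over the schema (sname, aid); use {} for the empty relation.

Natural join on sname: {(Mo, 14, 13), (Mo, 14, 22), (Mo, 14, 3), (Mo, 14, 40), (Mo, 14, 8), (Ned, 14, 14), (Ned, 14, 36), (Ned, 14, 38), (Ned, 14, 39), (Ned, 34, 14), (Ned, 34, 36), (Ned, 34, 38), (Ned, 34, 39), (Ned, 38, 14), (Ned, 38, 36), (Ned, 38, 38), (Ned, 38, 39), (Ned, 4, 14), (Ned, 4, 36), (Ned, 4, 38), (Ned, 4, 39)}
σ[sid ≤ 22]: keep tuples satisfying sid ≤ 22 → {(Mo, 14, 13), (Mo, 14, 22), (Mo, 14, 3), (Mo, 14, 8), (Ned, 14, 14), (Ned, 34, 14), (Ned, 38, 14), (Ned, 4, 14)}
π_{sname, aid} gives {(Mo, 14), (Ned, 14), (Ned, 34), (Ned, 38), (Ned, 4)} (3 duplicate(s) eliminated).

{(Mo, 14), (Ned, 14), (Ned, 34), (Ned, 38), (Ned, 4)}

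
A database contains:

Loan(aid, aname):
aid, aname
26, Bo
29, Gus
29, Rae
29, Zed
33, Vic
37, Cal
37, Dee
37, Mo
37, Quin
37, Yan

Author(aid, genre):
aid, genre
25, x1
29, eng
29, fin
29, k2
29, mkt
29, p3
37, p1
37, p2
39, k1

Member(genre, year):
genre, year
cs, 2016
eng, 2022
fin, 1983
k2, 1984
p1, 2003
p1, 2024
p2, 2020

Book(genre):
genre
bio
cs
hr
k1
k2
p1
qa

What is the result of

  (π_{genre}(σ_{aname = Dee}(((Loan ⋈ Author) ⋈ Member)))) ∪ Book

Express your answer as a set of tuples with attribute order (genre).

Loan ⋈ Author (natural join on aid): {(29, Gus, eng), (29, Gus, fin), (29, Gus, k2), (29, Gus, mkt), (29, Gus, p3), (29, Rae, eng), (29, Rae, fin), (29, Rae, k2), (29, Rae, mkt), (29, Rae, p3), (29, Zed, eng), (29, Zed, fin), (29, Zed, k2), (29, Zed, mkt), (29, Zed, p3), (37, Cal, p1), (37, Cal, p2), (37, Dee, p1), (37, Dee, p2), (37, Mo, p1), (37, Mo, p2), (37, Quin, p1), (37, Quin, p2), (37, Yan, p1), (37, Yan, p2)}
(Loan ⋈ Author) ⋈ Member (natural join on genre): {(29, Gus, eng, 2022), (29, Gus, fin, 1983), (29, Gus, k2, 1984), (29, Rae, eng, 2022), (29, Rae, fin, 1983), (29, Rae, k2, 1984), (29, Zed, eng, 2022), (29, Zed, fin, 1983), (29, Zed, k2, 1984), (37, Cal, p1, 2003), (37, Cal, p1, 2024), (37, Cal, p2, 2020), (37, Dee, p1, 2003), (37, Dee, p1, 2024), (37, Dee, p2, 2020), (37, Mo, p1, 2003), (37, Mo, p1, 2024), (37, Mo, p2, 2020), (37, Quin, p1, 2003), (37, Quin, p1, 2024), (37, Quin, p2, 2020), (37, Yan, p1, 2003), (37, Yan, p1, 2024), (37, Yan, p2, 2020)}
Filtering on aname = Dee leaves {(37, Dee, p1, 2003), (37, Dee, p1, 2024), (37, Dee, p2, 2020)}.
π_{genre} gives {p1, p2} (1 duplicate(s) eliminated).
Union: {p1, p2} with {bio, cs, hr, k1, k2, p1, qa} → {bio, cs, hr, k1, k2, p1, p2, qa}

{bio, cs, hr, k1, k2, p1, p2, qa}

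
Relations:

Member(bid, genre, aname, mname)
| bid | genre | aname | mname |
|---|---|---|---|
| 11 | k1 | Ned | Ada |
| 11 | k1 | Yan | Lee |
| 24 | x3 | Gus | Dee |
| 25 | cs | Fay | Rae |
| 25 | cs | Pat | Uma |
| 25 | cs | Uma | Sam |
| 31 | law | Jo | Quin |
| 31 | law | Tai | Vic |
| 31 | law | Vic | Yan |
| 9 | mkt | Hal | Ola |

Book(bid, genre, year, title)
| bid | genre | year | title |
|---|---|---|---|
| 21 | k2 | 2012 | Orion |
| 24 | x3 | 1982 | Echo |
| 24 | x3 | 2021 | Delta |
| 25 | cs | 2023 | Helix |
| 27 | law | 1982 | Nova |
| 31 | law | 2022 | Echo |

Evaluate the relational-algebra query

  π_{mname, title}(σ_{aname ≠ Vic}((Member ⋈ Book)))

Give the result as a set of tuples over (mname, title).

{(Dee, Delta), (Dee, Echo), (Quin, Echo), (Rae, Helix), (Sam, Helix), (Uma, Helix), (Vic, Echo)}

Joining Member and Book on bid, genre yields {(24, x3, Gus, Dee, 1982, Echo), (24, x3, Gus, Dee, 2021, Delta), (25, cs, Fay, Rae, 2023, Helix), (25, cs, Pat, Uma, 2023, Helix), (25, cs, Uma, Sam, 2023, Helix), (31, law, Jo, Quin, 2022, Echo), (31, law, Tai, Vic, 2022, Echo), (31, law, Vic, Yan, 2022, Echo)}.
Filtering on aname ≠ Vic leaves {(24, x3, Gus, Dee, 1982, Echo), (24, x3, Gus, Dee, 2021, Delta), (25, cs, Fay, Rae, 2023, Helix), (25, cs, Pat, Uma, 2023, Helix), (25, cs, Uma, Sam, 2023, Helix), (31, law, Jo, Quin, 2022, Echo), (31, law, Tai, Vic, 2022, Echo)}.
Keep only column(s) mname, title: {(Dee, Delta), (Dee, Echo), (Quin, Echo), (Rae, Helix), (Sam, Helix), (Uma, Helix), (Vic, Echo)}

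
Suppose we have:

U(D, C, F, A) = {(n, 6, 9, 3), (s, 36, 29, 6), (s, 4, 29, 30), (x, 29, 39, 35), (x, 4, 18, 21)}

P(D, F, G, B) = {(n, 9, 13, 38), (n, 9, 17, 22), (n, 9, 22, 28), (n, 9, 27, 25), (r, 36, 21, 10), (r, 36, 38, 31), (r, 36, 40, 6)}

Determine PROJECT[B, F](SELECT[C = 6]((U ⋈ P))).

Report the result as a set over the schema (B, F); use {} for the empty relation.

{(22, 9), (25, 9), (28, 9), (38, 9)}

Natural join on D, F: {(n, 6, 9, 3, 13, 38), (n, 6, 9, 3, 17, 22), (n, 6, 9, 3, 22, 28), (n, 6, 9, 3, 27, 25)}
Filtering on C = 6 leaves {(n, 6, 9, 3, 13, 38), (n, 6, 9, 3, 17, 22), (n, 6, 9, 3, 22, 28), (n, 6, 9, 3, 27, 25)}.
Keep only column(s) B, F: {(22, 9), (25, 9), (28, 9), (38, 9)}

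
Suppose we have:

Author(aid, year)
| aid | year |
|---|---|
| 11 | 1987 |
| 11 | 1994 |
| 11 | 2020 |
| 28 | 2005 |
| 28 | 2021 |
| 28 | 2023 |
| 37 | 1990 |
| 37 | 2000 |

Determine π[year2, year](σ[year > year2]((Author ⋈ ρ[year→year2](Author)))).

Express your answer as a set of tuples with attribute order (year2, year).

{(1987, 1994), (1987, 2020), (1990, 2000), (1994, 2020), (2005, 2021), (2005, 2023), (2021, 2023)}

ρ[year→year2]: schema becomes (aid, year2); tuples unchanged.
Joining Author and ρ[year→year2](Author) on aid yields {(11, 1987, 1987), (11, 1987, 1994), (11, 1987, 2020), (11, 1994, 1987), (11, 1994, 1994), (11, 1994, 2020), (11, 2020, 1987), (11, 2020, 1994), (11, 2020, 2020), (28, 2005, 2005), (28, 2005, 2021), (28, 2005, 2023), (28, 2021, 2005), (28, 2021, 2021), (28, 2021, 2023), (28, 2023, 2005), (28, 2023, 2021), (28, 2023, 2023), (37, 1990, 1990), (37, 1990, 2000), (37, 2000, 1990), (37, 2000, 2000)}.
Filtering on year > year2 leaves {(11, 1994, 1987), (11, 2020, 1987), (11, 2020, 1994), (28, 2021, 2005), (28, 2023, 2005), (28, 2023, 2021), (37, 2000, 1990)}.
π[year2, year]: project onto (year2, year) → {(1987, 1994), (1987, 2020), (1990, 2000), (1994, 2020), (2005, 2021), (2005, 2023), (2021, 2023)}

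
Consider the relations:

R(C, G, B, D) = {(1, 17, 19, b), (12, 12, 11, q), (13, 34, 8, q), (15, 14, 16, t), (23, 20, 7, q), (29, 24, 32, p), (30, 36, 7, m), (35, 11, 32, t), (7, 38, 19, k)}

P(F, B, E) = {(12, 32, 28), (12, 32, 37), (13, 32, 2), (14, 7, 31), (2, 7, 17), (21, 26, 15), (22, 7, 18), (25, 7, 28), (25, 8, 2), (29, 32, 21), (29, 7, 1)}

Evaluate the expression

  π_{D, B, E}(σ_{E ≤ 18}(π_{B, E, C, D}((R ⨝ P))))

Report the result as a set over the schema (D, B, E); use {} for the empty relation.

{(m, 7, 1), (m, 7, 17), (m, 7, 18), (p, 32, 2), (q, 7, 1), (q, 7, 17), (q, 7, 18), (q, 8, 2), (t, 32, 2)}

Joining R and P on B yields {(13, 34, 8, q, 25, 2), (23, 20, 7, q, 14, 31), (23, 20, 7, q, 2, 17), (23, 20, 7, q, 22, 18), (23, 20, 7, q, 25, 28), (23, 20, 7, q, 29, 1), (29, 24, 32, p, 12, 28), (29, 24, 32, p, 12, 37), (29, 24, 32, p, 13, 2), (29, 24, 32, p, 29, 21), (30, 36, 7, m, 14, 31), (30, 36, 7, m, 2, 17), (30, 36, 7, m, 22, 18), (30, 36, 7, m, 25, 28), (30, 36, 7, m, 29, 1), (35, 11, 32, t, 12, 28), (35, 11, 32, t, 12, 37), (35, 11, 32, t, 13, 2), (35, 11, 32, t, 29, 21)}.
π_{B, E, C, D} gives {(32, 2, 29, p), (32, 2, 35, t), (32, 21, 29, p), (32, 21, 35, t), (32, 28, 29, p), (32, 28, 35, t), (32, 37, 29, p), (32, 37, 35, t), (7, 1, 23, q), (7, 1, 30, m), (7, 17, 23, q), (7, 17, 30, m), (7, 18, 23, q), (7, 18, 30, m), (7, 28, 23, q), (7, 28, 30, m), (7, 31, 23, q), (7, 31, 30, m), (8, 2, 13, q)}.
Selection E ≤ 18: {(32, 2, 29, p), (32, 2, 35, t), (7, 1, 23, q), (7, 1, 30, m), (7, 17, 23, q), (7, 17, 30, m), (7, 18, 23, q), (7, 18, 30, m), (8, 2, 13, q)}
π_{D, B, E} gives {(m, 7, 1), (m, 7, 17), (m, 7, 18), (p, 32, 2), (q, 7, 1), (q, 7, 17), (q, 7, 18), (q, 8, 2), (t, 32, 2)}.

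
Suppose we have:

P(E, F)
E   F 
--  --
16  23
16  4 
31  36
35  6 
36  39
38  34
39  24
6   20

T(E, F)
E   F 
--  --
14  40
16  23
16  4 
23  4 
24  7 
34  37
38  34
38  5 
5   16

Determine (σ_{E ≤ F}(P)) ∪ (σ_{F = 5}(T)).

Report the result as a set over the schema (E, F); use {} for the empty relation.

{(16, 23), (31, 36), (36, 39), (38, 5), (6, 20)}

Filtering on E ≤ F leaves {(16, 23), (31, 36), (36, 39), (6, 20)}.
Filtering on F = 5 leaves {(38, 5)}.
Set union of the two operands is {(16, 23), (31, 36), (36, 39), (38, 5), (6, 20)}.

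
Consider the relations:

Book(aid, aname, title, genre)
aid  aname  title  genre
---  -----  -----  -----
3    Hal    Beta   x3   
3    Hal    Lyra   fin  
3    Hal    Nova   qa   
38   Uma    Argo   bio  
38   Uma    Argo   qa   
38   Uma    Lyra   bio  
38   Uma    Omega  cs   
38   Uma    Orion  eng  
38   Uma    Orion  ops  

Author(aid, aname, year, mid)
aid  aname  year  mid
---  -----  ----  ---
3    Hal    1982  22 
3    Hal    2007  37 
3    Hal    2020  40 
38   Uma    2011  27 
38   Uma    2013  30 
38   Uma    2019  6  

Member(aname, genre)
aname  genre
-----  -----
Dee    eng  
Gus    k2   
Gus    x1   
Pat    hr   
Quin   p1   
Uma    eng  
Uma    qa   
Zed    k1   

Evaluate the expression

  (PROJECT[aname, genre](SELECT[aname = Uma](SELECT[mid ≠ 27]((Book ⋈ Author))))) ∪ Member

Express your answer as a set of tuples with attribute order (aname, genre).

Natural join on aid, aname: {(3, Hal, Beta, x3, 1982, 22), (3, Hal, Beta, x3, 2007, 37), (3, Hal, Beta, x3, 2020, 40), (3, Hal, Lyra, fin, 1982, 22), (3, Hal, Lyra, fin, 2007, 37), (3, Hal, Lyra, fin, 2020, 40), (3, Hal, Nova, qa, 1982, 22), (3, Hal, Nova, qa, 2007, 37), (3, Hal, Nova, qa, 2020, 40), (38, Uma, Argo, bio, 2011, 27), (38, Uma, Argo, bio, 2013, 30), (38, Uma, Argo, bio, 2019, 6), (38, Uma, Argo, qa, 2011, 27), (38, Uma, Argo, qa, 2013, 30), (38, Uma, Argo, qa, 2019, 6), (38, Uma, Lyra, bio, 2011, 27), (38, Uma, Lyra, bio, 2013, 30), (38, Uma, Lyra, bio, 2019, 6), (38, Uma, Omega, cs, 2011, 27), (38, Uma, Omega, cs, 2013, 30), (38, Uma, Omega, cs, 2019, 6), (38, Uma, Orion, eng, 2011, 27), (38, Uma, Orion, eng, 2013, 30), (38, Uma, Orion, eng, 2019, 6), (38, Uma, Orion, ops, 2011, 27), (38, Uma, Orion, ops, 2013, 30), (38, Uma, Orion, ops, 2019, 6)}
Selection mid ≠ 27: {(3, Hal, Beta, x3, 1982, 22), (3, Hal, Beta, x3, 2007, 37), (3, Hal, Beta, x3, 2020, 40), (3, Hal, Lyra, fin, 1982, 22), (3, Hal, Lyra, fin, 2007, 37), (3, Hal, Lyra, fin, 2020, 40), (3, Hal, Nova, qa, 1982, 22), (3, Hal, Nova, qa, 2007, 37), (3, Hal, Nova, qa, 2020, 40), (38, Uma, Argo, bio, 2013, 30), (38, Uma, Argo, bio, 2019, 6), (38, Uma, Argo, qa, 2013, 30), (38, Uma, Argo, qa, 2019, 6), (38, Uma, Lyra, bio, 2013, 30), (38, Uma, Lyra, bio, 2019, 6), (38, Uma, Omega, cs, 2013, 30), (38, Uma, Omega, cs, 2019, 6), (38, Uma, Orion, eng, 2013, 30), (38, Uma, Orion, eng, 2019, 6), (38, Uma, Orion, ops, 2013, 30), (38, Uma, Orion, ops, 2019, 6)}
Selection aname = Uma: {(38, Uma, Argo, bio, 2013, 30), (38, Uma, Argo, bio, 2019, 6), (38, Uma, Argo, qa, 2013, 30), (38, Uma, Argo, qa, 2019, 6), (38, Uma, Lyra, bio, 2013, 30), (38, Uma, Lyra, bio, 2019, 6), (38, Uma, Omega, cs, 2013, 30), (38, Uma, Omega, cs, 2019, 6), (38, Uma, Orion, eng, 2013, 30), (38, Uma, Orion, eng, 2019, 6), (38, Uma, Orion, ops, 2013, 30), (38, Uma, Orion, ops, 2019, 6)}
π[aname, genre]: project onto (aname, genre) (7 duplicate(s) eliminated) → {(Uma, bio), (Uma, cs), (Uma, eng), (Uma, ops), (Uma, qa)}
Set union of the two operands is {(Dee, eng), (Gus, k2), (Gus, x1), (Pat, hr), (Quin, p1), (Uma, bio), (Uma, cs), (Uma, eng), (Uma, ops), (Uma, qa), (Zed, k1)}.

{(Dee, eng), (Gus, k2), (Gus, x1), (Pat, hr), (Quin, p1), (Uma, bio), (Uma, cs), (Uma, eng), (Uma, ops), (Uma, qa), (Zed, k1)}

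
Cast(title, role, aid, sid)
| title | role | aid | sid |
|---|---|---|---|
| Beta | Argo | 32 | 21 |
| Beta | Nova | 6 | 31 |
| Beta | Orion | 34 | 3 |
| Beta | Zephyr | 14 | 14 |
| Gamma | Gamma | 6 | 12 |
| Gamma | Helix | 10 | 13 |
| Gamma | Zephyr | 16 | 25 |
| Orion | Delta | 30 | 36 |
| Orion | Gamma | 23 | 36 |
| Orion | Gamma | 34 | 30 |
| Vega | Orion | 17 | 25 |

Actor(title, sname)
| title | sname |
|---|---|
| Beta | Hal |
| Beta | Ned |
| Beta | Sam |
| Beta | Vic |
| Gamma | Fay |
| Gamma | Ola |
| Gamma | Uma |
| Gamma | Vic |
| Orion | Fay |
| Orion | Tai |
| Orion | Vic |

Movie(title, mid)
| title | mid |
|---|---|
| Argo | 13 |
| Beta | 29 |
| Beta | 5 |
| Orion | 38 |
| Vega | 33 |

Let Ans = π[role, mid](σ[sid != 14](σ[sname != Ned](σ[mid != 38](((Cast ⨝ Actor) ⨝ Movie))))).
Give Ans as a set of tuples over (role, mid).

{(Argo, 29), (Argo, 5), (Nova, 29), (Nova, 5), (Orion, 29), (Orion, 5)}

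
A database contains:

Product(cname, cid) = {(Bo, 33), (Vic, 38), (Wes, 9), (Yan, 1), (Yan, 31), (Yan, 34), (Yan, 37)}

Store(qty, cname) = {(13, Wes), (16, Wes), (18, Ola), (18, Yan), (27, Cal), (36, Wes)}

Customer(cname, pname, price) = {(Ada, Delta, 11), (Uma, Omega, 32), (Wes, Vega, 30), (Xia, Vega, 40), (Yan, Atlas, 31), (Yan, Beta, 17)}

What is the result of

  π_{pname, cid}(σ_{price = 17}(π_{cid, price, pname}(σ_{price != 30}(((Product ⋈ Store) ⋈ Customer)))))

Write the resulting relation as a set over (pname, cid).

{(Beta, 1), (Beta, 31), (Beta, 34), (Beta, 37)}

Product ⋈ Store (natural join on cname): {(Wes, 9, 13), (Wes, 9, 16), (Wes, 9, 36), (Yan, 1, 18), (Yan, 31, 18), (Yan, 34, 18), (Yan, 37, 18)}
(Product ⋈ Store) ⋈ Customer (natural join on cname): {(Wes, 9, 13, Vega, 30), (Wes, 9, 16, Vega, 30), (Wes, 9, 36, Vega, 30), (Yan, 1, 18, Atlas, 31), (Yan, 1, 18, Beta, 17), (Yan, 31, 18, Atlas, 31), (Yan, 31, 18, Beta, 17), (Yan, 34, 18, Atlas, 31), (Yan, 34, 18, Beta, 17), (Yan, 37, 18, Atlas, 31), (Yan, 37, 18, Beta, 17)}
Selection price != 30: {(Yan, 1, 18, Atlas, 31), (Yan, 1, 18, Beta, 17), (Yan, 31, 18, Atlas, 31), (Yan, 31, 18, Beta, 17), (Yan, 34, 18, Atlas, 31), (Yan, 34, 18, Beta, 17), (Yan, 37, 18, Atlas, 31), (Yan, 37, 18, Beta, 17)}
Projecting to cid, price, pname: {(1, 17, Beta), (1, 31, Atlas), (31, 17, Beta), (31, 31, Atlas), (34, 17, Beta), (34, 31, Atlas), (37, 17, Beta), (37, 31, Atlas)}
Selection price = 17: {(1, 17, Beta), (31, 17, Beta), (34, 17, Beta), (37, 17, Beta)}
Projecting to pname, cid: {(Beta, 1), (Beta, 31), (Beta, 34), (Beta, 37)}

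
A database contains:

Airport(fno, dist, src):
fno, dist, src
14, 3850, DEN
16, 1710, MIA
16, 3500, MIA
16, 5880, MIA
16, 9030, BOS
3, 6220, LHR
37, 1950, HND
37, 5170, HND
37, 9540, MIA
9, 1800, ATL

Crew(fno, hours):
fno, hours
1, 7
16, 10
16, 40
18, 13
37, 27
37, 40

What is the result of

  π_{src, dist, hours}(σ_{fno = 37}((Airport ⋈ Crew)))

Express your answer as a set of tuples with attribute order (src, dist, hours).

{(HND, 1950, 27), (HND, 1950, 40), (HND, 5170, 27), (HND, 5170, 40), (MIA, 9540, 27), (MIA, 9540, 40)}

Joining Airport and Crew on fno yields {(16, 1710, MIA, 10), (16, 1710, MIA, 40), (16, 3500, MIA, 10), (16, 3500, MIA, 40), (16, 5880, MIA, 10), (16, 5880, MIA, 40), (16, 9030, BOS, 10), (16, 9030, BOS, 40), (37, 1950, HND, 27), (37, 1950, HND, 40), (37, 5170, HND, 27), (37, 5170, HND, 40), (37, 9540, MIA, 27), (37, 9540, MIA, 40)}.
Filtering on fno = 37 leaves {(37, 1950, HND, 27), (37, 1950, HND, 40), (37, 5170, HND, 27), (37, 5170, HND, 40), (37, 9540, MIA, 27), (37, 9540, MIA, 40)}.
π[src, dist, hours]: project onto (src, dist, hours) → {(HND, 1950, 27), (HND, 1950, 40), (HND, 5170, 27), (HND, 5170, 40), (MIA, 9540, 27), (MIA, 9540, 40)}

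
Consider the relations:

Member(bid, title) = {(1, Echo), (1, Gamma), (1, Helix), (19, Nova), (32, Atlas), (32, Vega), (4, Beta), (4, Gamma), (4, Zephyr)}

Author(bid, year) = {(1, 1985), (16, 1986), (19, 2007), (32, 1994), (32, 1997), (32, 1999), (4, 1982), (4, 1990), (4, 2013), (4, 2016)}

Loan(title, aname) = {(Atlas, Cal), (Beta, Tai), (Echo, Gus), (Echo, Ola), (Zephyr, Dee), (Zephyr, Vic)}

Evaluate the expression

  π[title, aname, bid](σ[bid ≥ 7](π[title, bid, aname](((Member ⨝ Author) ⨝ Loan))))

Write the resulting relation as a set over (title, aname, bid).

Joining Member and Author on bid yields {(1, Echo, 1985), (1, Gamma, 1985), (1, Helix, 1985), (19, Nova, 2007), (32, Atlas, 1994), (32, Atlas, 1997), (32, Atlas, 1999), (32, Vega, 1994), (32, Vega, 1997), (32, Vega, 1999), (4, Beta, 1982), (4, Beta, 1990), (4, Beta, 2013), (4, Beta, 2016), (4, Gamma, 1982), (4, Gamma, 1990), (4, Gamma, 2013), (4, Gamma, 2016), (4, Zephyr, 1982), (4, Zephyr, 1990), (4, Zephyr, 2013), (4, Zephyr, 2016)}.
Joining (Member ⨝ Author) and Loan on title yields {(1, Echo, 1985, Gus), (1, Echo, 1985, Ola), (32, Atlas, 1994, Cal), (32, Atlas, 1997, Cal), (32, Atlas, 1999, Cal), (4, Beta, 1982, Tai), (4, Beta, 1990, Tai), (4, Beta, 2013, Tai), (4, Beta, 2016, Tai), (4, Zephyr, 1982, Dee), (4, Zephyr, 1982, Vic), (4, Zephyr, 1990, Dee), (4, Zephyr, 1990, Vic), (4, Zephyr, 2013, Dee), (4, Zephyr, 2013, Vic), (4, Zephyr, 2016, Dee), (4, Zephyr, 2016, Vic)}.
Keep only column(s) title, bid, aname (11 duplicate(s) eliminated): {(Atlas, 32, Cal), (Beta, 4, Tai), (Echo, 1, Gus), (Echo, 1, Ola), (Zephyr, 4, Dee), (Zephyr, 4, Vic)}
σ[bid ≥ 7]: keep tuples satisfying bid ≥ 7 → {(Atlas, 32, Cal)}
Keep only column(s) title, aname, bid: {(Atlas, Cal, 32)}

{(Atlas, Cal, 32)}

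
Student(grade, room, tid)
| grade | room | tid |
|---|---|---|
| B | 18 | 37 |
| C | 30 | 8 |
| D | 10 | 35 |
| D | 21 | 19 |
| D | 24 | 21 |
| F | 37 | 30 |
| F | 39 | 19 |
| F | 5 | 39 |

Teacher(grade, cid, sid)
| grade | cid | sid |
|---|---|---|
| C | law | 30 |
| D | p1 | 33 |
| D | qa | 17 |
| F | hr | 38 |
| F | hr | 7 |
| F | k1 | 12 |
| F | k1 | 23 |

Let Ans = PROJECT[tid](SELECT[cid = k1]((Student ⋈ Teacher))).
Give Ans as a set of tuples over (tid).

{19, 30, 39}

Natural join on grade: {(C, 30, 8, law, 30), (D, 10, 35, p1, 33), (D, 10, 35, qa, 17), (D, 21, 19, p1, 33), (D, 21, 19, qa, 17), (D, 24, 21, p1, 33), (D, 24, 21, qa, 17), (F, 37, 30, hr, 38), (F, 37, 30, hr, 7), (F, 37, 30, k1, 12), (F, 37, 30, k1, 23), (F, 39, 19, hr, 38), (F, 39, 19, hr, 7), (F, 39, 19, k1, 12), (F, 39, 19, k1, 23), (F, 5, 39, hr, 38), (F, 5, 39, hr, 7), (F, 5, 39, k1, 12), (F, 5, 39, k1, 23)}
σ[cid = k1]: keep tuples satisfying cid = k1 → {(F, 37, 30, k1, 12), (F, 37, 30, k1, 23), (F, 39, 19, k1, 12), (F, 39, 19, k1, 23), (F, 5, 39, k1, 12), (F, 5, 39, k1, 23)}
Projecting to tid (3 duplicate(s) eliminated): {19, 30, 39}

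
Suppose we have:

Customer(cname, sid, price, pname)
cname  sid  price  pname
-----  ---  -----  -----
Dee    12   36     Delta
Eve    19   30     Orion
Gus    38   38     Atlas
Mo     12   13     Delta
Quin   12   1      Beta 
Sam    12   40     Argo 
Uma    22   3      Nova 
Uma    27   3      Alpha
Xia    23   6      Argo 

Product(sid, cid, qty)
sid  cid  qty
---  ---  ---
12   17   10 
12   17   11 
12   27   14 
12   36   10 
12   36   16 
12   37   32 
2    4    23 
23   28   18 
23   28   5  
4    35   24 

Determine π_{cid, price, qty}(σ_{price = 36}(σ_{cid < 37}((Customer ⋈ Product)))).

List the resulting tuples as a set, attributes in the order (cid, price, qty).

Customer ⋈ Product (natural join on sid): {(Dee, 12, 36, Delta, 17, 10), (Dee, 12, 36, Delta, 17, 11), (Dee, 12, 36, Delta, 27, 14), (Dee, 12, 36, Delta, 36, 10), (Dee, 12, 36, Delta, 36, 16), (Dee, 12, 36, Delta, 37, 32), (Mo, 12, 13, Delta, 17, 10), (Mo, 12, 13, Delta, 17, 11), (Mo, 12, 13, Delta, 27, 14), (Mo, 12, 13, Delta, 36, 10), (Mo, 12, 13, Delta, 36, 16), (Mo, 12, 13, Delta, 37, 32), (Quin, 12, 1, Beta, 17, 10), (Quin, 12, 1, Beta, 17, 11), (Quin, 12, 1, Beta, 27, 14), (Quin, 12, 1, Beta, 36, 10), (Quin, 12, 1, Beta, 36, 16), (Quin, 12, 1, Beta, 37, 32), (Sam, 12, 40, Argo, 17, 10), (Sam, 12, 40, Argo, 17, 11), (Sam, 12, 40, Argo, 27, 14), (Sam, 12, 40, Argo, 36, 10), (Sam, 12, 40, Argo, 36, 16), (Sam, 12, 40, Argo, 37, 32), (Xia, 23, 6, Argo, 28, 18), (Xia, 23, 6, Argo, 28, 5)}
σ[cid < 37]: keep tuples satisfying cid < 37 → {(Dee, 12, 36, Delta, 17, 10), (Dee, 12, 36, Delta, 17, 11), (Dee, 12, 36, Delta, 27, 14), (Dee, 12, 36, Delta, 36, 10), (Dee, 12, 36, Delta, 36, 16), (Mo, 12, 13, Delta, 17, 10), (Mo, 12, 13, Delta, 17, 11), (Mo, 12, 13, Delta, 27, 14), (Mo, 12, 13, Delta, 36, 10), (Mo, 12, 13, Delta, 36, 16), (Quin, 12, 1, Beta, 17, 10), (Quin, 12, 1, Beta, 17, 11), (Quin, 12, 1, Beta, 27, 14), (Quin, 12, 1, Beta, 36, 10), (Quin, 12, 1, Beta, 36, 16), (Sam, 12, 40, Argo, 17, 10), (Sam, 12, 40, Argo, 17, 11), (Sam, 12, 40, Argo, 27, 14), (Sam, 12, 40, Argo, 36, 10), (Sam, 12, 40, Argo, 36, 16), (Xia, 23, 6, Argo, 28, 18), (Xia, 23, 6, Argo, 28, 5)}
σ[price = 36]: keep tuples satisfying price = 36 → {(Dee, 12, 36, Delta, 17, 10), (Dee, 12, 36, Delta, 17, 11), (Dee, 12, 36, Delta, 27, 14), (Dee, 12, 36, Delta, 36, 10), (Dee, 12, 36, Delta, 36, 16)}
Projecting to cid, price, qty: {(17, 36, 10), (17, 36, 11), (27, 36, 14), (36, 36, 10), (36, 36, 16)}

{(17, 36, 10), (17, 36, 11), (27, 36, 14), (36, 36, 10), (36, 36, 16)}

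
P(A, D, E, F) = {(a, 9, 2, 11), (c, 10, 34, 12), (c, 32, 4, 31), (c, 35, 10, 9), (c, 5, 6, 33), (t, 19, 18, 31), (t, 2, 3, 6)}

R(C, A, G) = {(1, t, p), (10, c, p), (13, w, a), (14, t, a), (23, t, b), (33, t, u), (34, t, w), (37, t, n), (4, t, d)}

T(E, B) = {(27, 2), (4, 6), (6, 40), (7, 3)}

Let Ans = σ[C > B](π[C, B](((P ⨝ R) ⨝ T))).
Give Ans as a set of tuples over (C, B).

{(10, 6)}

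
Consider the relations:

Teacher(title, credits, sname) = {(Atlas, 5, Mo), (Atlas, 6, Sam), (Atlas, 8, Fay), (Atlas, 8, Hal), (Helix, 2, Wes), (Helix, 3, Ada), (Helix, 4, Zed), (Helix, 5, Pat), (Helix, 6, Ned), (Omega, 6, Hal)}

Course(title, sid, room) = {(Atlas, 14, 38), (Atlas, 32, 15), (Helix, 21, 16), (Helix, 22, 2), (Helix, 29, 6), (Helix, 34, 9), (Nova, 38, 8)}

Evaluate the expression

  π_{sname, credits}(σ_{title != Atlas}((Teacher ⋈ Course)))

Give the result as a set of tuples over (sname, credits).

{(Ada, 3), (Ned, 6), (Pat, 5), (Wes, 2), (Zed, 4)}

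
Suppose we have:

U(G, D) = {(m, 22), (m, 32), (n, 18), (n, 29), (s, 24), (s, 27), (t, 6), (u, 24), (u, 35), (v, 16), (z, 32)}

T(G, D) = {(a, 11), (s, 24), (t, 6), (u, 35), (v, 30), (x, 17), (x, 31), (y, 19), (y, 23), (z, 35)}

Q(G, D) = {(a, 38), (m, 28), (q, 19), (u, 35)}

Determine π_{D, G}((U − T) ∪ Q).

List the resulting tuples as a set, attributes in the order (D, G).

Taking the difference: {(m, 22), (m, 32), (n, 18), (n, 29), (s, 27), (u, 24), (v, 16), (z, 32)}
Taking the union: {(a, 38), (m, 22), (m, 28), (m, 32), (n, 18), (n, 29), (q, 19), (s, 27), (u, 24), (u, 35), (v, 16), (z, 32)}
π_{D, G} gives {(16, v), (18, n), (19, q), (22, m), (24, u), (27, s), (28, m), (29, n), (32, m), (32, z), (35, u), (38, a)}.

{(16, v), (18, n), (19, q), (22, m), (24, u), (27, s), (28, m), (29, n), (32, m), (32, z), (35, u), (38, a)}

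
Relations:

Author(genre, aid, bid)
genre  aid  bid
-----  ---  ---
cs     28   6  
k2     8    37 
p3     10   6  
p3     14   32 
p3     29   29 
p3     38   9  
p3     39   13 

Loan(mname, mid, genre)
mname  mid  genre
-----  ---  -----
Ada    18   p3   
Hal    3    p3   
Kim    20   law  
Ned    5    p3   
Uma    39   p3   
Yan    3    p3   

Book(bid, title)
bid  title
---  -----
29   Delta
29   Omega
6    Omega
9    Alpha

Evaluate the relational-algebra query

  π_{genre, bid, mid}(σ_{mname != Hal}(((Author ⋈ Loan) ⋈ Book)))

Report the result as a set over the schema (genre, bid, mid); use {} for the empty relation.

{(p3, 29, 18), (p3, 29, 3), (p3, 29, 39), (p3, 29, 5), (p3, 6, 18), (p3, 6, 3), (p3, 6, 39), (p3, 6, 5), (p3, 9, 18), (p3, 9, 3), (p3, 9, 39), (p3, 9, 5)}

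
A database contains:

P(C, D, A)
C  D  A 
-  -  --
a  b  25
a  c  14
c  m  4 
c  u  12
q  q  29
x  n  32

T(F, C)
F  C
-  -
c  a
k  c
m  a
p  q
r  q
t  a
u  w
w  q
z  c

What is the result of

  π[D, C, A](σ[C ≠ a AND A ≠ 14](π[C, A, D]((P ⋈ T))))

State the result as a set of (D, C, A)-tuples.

{(m, c, 4), (q, q, 29), (u, c, 12)}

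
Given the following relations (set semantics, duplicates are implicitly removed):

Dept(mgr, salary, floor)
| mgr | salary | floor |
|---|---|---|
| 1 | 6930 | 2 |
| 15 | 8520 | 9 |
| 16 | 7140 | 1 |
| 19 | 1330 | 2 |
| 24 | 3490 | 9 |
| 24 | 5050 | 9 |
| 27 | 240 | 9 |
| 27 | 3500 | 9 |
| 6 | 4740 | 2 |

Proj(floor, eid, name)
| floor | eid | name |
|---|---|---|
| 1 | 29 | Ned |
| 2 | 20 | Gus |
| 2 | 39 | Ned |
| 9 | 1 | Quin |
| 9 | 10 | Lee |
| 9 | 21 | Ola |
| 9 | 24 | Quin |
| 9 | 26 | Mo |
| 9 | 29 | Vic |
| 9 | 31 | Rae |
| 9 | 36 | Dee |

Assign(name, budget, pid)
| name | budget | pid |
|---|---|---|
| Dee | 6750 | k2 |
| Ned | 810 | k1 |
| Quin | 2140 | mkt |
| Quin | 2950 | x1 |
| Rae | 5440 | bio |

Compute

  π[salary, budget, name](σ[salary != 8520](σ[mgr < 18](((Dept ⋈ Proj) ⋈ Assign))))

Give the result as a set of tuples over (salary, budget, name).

Natural join on floor: {(1, 6930, 2, 20, Gus), (1, 6930, 2, 39, Ned), (15, 8520, 9, 1, Quin), (15, 8520, 9, 10, Lee), (15, 8520, 9, 21, Ola), (15, 8520, 9, 24, Quin), (15, 8520, 9, 26, Mo), (15, 8520, 9, 29, Vic), (15, 8520, 9, 31, Rae), (15, 8520, 9, 36, Dee), (16, 7140, 1, 29, Ned), (19, 1330, 2, 20, Gus), (19, 1330, 2, 39, Ned), (24, 3490, 9, 1, Quin), (24, 3490, 9, 10, Lee), (24, 3490, 9, 21, Ola), (24, 3490, 9, 24, Quin), (24, 3490, 9, 26, Mo), (24, 3490, 9, 29, Vic), (24, 3490, 9, 31, Rae), (24, 3490, 9, 36, Dee), (24, 5050, 9, 1, Quin), (24, 5050, 9, 10, Lee), (24, 5050, 9, 21, Ola), (24, 5050, 9, 24, Quin), (24, 5050, 9, 26, Mo), (24, 5050, 9, 29, Vic), (24, 5050, 9, 31, Rae), (24, 5050, 9, 36, Dee), (27, 240, 9, 1, Quin), (27, 240, 9, 10, Lee), (27, 240, 9, 21, Ola), (27, 240, 9, 24, Quin), (27, 240, 9, 26, Mo), (27, 240, 9, 29, Vic), (27, 240, 9, 31, Rae), (27, 240, 9, 36, Dee), (27, 3500, 9, 1, Quin), (27, 3500, 9, 10, Lee), (27, 3500, 9, 21, Ola), (27, 3500, 9, 24, Quin), (27, 3500, 9, 26, Mo), (27, 3500, 9, 29, Vic), (27, 3500, 9, 31, Rae), (27, 3500, 9, 36, Dee), (6, 4740, 2, 20, Gus), (6, 4740, 2, 39, Ned)}
Natural join on name: {(1, 6930, 2, 39, Ned, 810, k1), (15, 8520, 9, 1, Quin, 2140, mkt), (15, 8520, 9, 1, Quin, 2950, x1), (15, 8520, 9, 24, Quin, 2140, mkt), (15, 8520, 9, 24, Quin, 2950, x1), (15, 8520, 9, 31, Rae, 5440, bio), (15, 8520, 9, 36, Dee, 6750, k2), (16, 7140, 1, 29, Ned, 810, k1), (19, 1330, 2, 39, Ned, 810, k1), (24, 3490, 9, 1, Quin, 2140, mkt), (24, 3490, 9, 1, Quin, 2950, x1), (24, 3490, 9, 24, Quin, 2140, mkt), (24, 3490, 9, 24, Quin, 2950, x1), (24, 3490, 9, 31, Rae, 5440, bio), (24, 3490, 9, 36, Dee, 6750, k2), (24, 5050, 9, 1, Quin, 2140, mkt), (24, 5050, 9, 1, Quin, 2950, x1), (24, 5050, 9, 24, Quin, 2140, mkt), (24, 5050, 9, 24, Quin, 2950, x1), (24, 5050, 9, 31, Rae, 5440, bio), (24, 5050, 9, 36, Dee, 6750, k2), (27, 240, 9, 1, Quin, 2140, mkt), (27, 240, 9, 1, Quin, 2950, x1), (27, 240, 9, 24, Quin, 2140, mkt), (27, 240, 9, 24, Quin, 2950, x1), (27, 240, 9, 31, Rae, 5440, bio), (27, 240, 9, 36, Dee, 6750, k2), (27, 3500, 9, 1, Quin, 2140, mkt), (27, 3500, 9, 1, Quin, 2950, x1), (27, 3500, 9, 24, Quin, 2140, mkt), (27, 3500, 9, 24, Quin, 2950, x1), (27, 3500, 9, 31, Rae, 5440, bio), (27, 3500, 9, 36, Dee, 6750, k2), (6, 4740, 2, 39, Ned, 810, k1)}
σ[mgr < 18]: keep tuples satisfying mgr < 18 → {(1, 6930, 2, 39, Ned, 810, k1), (15, 8520, 9, 1, Quin, 2140, mkt), (15, 8520, 9, 1, Quin, 2950, x1), (15, 8520, 9, 24, Quin, 2140, mkt), (15, 8520, 9, 24, Quin, 2950, x1), (15, 8520, 9, 31, Rae, 5440, bio), (15, 8520, 9, 36, Dee, 6750, k2), (16, 7140, 1, 29, Ned, 810, k1), (6, 4740, 2, 39, Ned, 810, k1)}
σ[salary != 8520]: keep tuples satisfying salary != 8520 → {(1, 6930, 2, 39, Ned, 810, k1), (16, 7140, 1, 29, Ned, 810, k1), (6, 4740, 2, 39, Ned, 810, k1)}
π[salary, budget, name]: project onto (salary, budget, name) → {(4740, 810, Ned), (6930, 810, Ned), (7140, 810, Ned)}

{(4740, 810, Ned), (6930, 810, Ned), (7140, 810, Ned)}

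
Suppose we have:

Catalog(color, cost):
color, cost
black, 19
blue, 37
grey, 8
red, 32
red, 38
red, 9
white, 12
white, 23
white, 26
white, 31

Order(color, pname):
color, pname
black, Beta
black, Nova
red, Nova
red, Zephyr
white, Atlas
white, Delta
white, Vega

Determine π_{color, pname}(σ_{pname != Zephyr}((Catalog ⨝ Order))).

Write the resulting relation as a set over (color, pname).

{(black, Beta), (black, Nova), (red, Nova), (white, Atlas), (white, Delta), (white, Vega)}

Catalog ⋈ Order (natural join on color): {(black, 19, Beta), (black, 19, Nova), (red, 32, Nova), (red, 32, Zephyr), (red, 38, Nova), (red, 38, Zephyr), (red, 9, Nova), (red, 9, Zephyr), (white, 12, Atlas), (white, 12, Delta), (white, 12, Vega), (white, 23, Atlas), (white, 23, Delta), (white, 23, Vega), (white, 26, Atlas), (white, 26, Delta), (white, 26, Vega), (white, 31, Atlas), (white, 31, Delta), (white, 31, Vega)}
Apply σ_{pname != Zephyr}; surviving tuples: {(black, 19, Beta), (black, 19, Nova), (red, 32, Nova), (red, 38, Nova), (red, 9, Nova), (white, 12, Atlas), (white, 12, Delta), (white, 12, Vega), (white, 23, Atlas), (white, 23, Delta), (white, 23, Vega), (white, 26, Atlas), (white, 26, Delta), (white, 26, Vega), (white, 31, Atlas), (white, 31, Delta), (white, 31, Vega)}
Keep only column(s) color, pname (11 duplicate(s) eliminated): {(black, Beta), (black, Nova), (red, Nova), (white, Atlas), (white, Delta), (white, Vega)}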